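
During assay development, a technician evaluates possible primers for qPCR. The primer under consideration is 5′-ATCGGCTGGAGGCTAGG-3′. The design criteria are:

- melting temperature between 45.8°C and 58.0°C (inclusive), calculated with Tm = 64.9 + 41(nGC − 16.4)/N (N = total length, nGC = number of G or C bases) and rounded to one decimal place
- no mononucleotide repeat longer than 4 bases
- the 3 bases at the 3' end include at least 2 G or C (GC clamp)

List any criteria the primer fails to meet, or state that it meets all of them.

Base counts: A=3, T=3, G=8, C=3 (length 17).
Tm: Tm = 64.9 + 41·(11 − 16.4)/17 = 51.9°C ✓
homopolymer run: longest run = 2 ✓
GC clamp: 3' end AGG has 2 G/C ✓

Meets all criteria.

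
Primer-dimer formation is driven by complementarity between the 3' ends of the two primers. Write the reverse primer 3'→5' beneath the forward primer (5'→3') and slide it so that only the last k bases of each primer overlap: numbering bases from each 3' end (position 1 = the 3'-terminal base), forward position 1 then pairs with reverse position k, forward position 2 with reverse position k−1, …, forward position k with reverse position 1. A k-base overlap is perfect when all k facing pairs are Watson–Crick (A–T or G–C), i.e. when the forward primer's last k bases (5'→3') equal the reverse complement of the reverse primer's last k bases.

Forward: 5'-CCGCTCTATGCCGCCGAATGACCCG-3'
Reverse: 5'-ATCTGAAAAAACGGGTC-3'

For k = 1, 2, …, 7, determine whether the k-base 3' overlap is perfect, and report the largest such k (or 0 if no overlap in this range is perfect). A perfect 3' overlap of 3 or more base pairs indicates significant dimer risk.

Last 7 bases (5'→3') — forward …TGACCCG, reverse …ACGGGTC.
Reverse complement of the reverse primer's last 7 bases: GACCCGT; its first k bases are the reverse complement of the reverse primer's last k bases, so a perfect k-base overlap needs the forward primer's last k bases to equal them.
Comparing (forward last k vs required): k=1: G vs G ✓; k=2: CG vs GA ✗; k=3: CCG vs GAC ✗; k=4: CCCG vs GACC ✗; k=5: ACCCG vs GACCC ✗; k=6: GACCCG vs GACCCG ✓; k=7: TGACCCG vs GACCCGT ✗.
Perfect overlaps at k = 1, 6; the largest is 6.

Longest perfect overlap: 6 complementary base pairs; significant dimer risk (threshold 3).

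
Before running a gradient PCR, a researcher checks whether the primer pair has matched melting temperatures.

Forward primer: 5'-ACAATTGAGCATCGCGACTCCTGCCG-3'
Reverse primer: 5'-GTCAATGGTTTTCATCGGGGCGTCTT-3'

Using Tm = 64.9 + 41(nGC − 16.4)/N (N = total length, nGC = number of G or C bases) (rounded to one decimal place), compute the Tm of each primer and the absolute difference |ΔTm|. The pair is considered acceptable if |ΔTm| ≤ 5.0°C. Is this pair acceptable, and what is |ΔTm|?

Forward: G+C = 15, N = 26 → Tm = 64.9 + 41·(15 − 16.4)/26 = 62.7°C.
Reverse: G+C = 13, N = 26 → Tm = 64.9 + 41·(13 − 16.4)/26 = 59.5°C.
|ΔTm| = |62.7 − 59.5| = 3.2°C, ≤ 5.0°C.

|ΔTm| = 3.2°C; the pair is acceptable.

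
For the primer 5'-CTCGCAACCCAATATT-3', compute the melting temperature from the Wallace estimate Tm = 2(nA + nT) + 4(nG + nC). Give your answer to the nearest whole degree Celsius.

Base counts: A=5, T=4, G=1, C=6 (length 16).
Tm = 2·(5+4) + 4·(1+6) = 2·9 + 4·7 = 18 + 28 = 46°C.

46°C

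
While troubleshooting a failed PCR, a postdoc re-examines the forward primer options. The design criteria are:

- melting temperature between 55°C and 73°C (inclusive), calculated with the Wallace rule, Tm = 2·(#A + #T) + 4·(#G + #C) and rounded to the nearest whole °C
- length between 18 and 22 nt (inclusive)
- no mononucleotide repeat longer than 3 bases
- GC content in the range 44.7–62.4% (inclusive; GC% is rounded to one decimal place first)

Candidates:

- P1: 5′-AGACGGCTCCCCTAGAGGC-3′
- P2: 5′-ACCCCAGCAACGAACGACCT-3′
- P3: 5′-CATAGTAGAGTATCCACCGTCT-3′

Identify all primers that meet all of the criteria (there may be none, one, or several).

P3 only.

P1 (19 nt, A=4 T=2 G=6 C=7): Tm = 2·6 + 4·13 = 64°C ✓; length 19 ✓; longest run = 4, exceeds 3 ✗; GC 13/19 = 68.4%, outside 44.7–62.4% ✗ — fails.
P2 (20 nt, A=7 T=1 G=3 C=9): Tm = 2·8 + 4·12 = 64°C ✓; length 20 ✓; longest run = 4, exceeds 3 ✗; GC 12/20 = 60.0% ✓ — fails.
P3 (22 nt, A=6 T=6 G=4 C=6): Tm = 2·12 + 4·10 = 64°C ✓; length 22 ✓; longest run = 2 ✓; GC 10/22 = 45.5% ✓ — passes.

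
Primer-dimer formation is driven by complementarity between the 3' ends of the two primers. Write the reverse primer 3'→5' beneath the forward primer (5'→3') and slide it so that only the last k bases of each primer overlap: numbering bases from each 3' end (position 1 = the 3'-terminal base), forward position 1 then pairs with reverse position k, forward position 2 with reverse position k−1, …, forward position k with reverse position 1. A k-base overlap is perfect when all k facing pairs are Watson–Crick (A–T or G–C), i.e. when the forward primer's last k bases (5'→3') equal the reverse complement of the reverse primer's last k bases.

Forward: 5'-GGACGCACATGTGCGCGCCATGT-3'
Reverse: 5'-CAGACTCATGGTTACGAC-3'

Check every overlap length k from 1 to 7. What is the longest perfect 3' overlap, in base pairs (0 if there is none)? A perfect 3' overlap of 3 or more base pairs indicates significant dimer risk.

Longest perfect overlap: 2 complementary base pairs; below the dimer-risk threshold (threshold 3).

Last 7 bases (5'→3') — forward …GCCATGT, reverse …TTACGAC.
Reverse complement of the reverse primer's last 7 bases: GTCGTAA; its first k bases are the reverse complement of the reverse primer's last k bases, so a perfect k-base overlap needs the forward primer's last k bases to equal them.
Comparing (forward last k vs required): k=1: T vs G ✗; k=2: GT vs GT ✓; k=3: TGT vs GTC ✗; k=4: ATGT vs GTCG ✗; k=5: CATGT vs GTCGT ✗; k=6: CCATGT vs GTCGTA ✗; k=7: GCCATGT vs GTCGTAA ✗.
Only k = 2 is perfect, so the longest perfect 3' overlap is 2.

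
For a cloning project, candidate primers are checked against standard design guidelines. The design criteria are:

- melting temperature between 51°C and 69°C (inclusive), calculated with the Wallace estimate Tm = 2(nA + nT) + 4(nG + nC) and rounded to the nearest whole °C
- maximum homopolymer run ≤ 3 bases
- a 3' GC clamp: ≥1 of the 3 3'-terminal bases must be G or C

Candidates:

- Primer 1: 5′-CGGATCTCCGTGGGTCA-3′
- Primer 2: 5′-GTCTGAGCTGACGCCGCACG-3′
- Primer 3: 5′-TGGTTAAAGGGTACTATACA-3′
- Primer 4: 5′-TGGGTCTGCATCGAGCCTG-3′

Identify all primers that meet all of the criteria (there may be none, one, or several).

Primer 1, Primer 2, Primer 3 and Primer 4.

Primer 1 (17 nt, A=2 T=4 G=6 C=5): Tm = 2·6 + 4·11 = 56°C ✓; longest run = 3 ✓; 3' end TCA has 1 G/C ✓ — passes.
Primer 2 (20 nt, A=3 T=3 G=7 C=7): Tm = 2·6 + 4·14 = 68°C ✓; longest run = 2 ✓; 3' end ACG has 2 G/C ✓ — passes.
Primer 3 (20 nt, A=7 T=6 G=5 C=2): Tm = 2·13 + 4·7 = 54°C ✓; longest run = 3 ✓; 3' end ACA has 1 G/C ✓ — passes.
Primer 4 (19 nt, A=2 T=5 G=7 C=5): Tm = 2·7 + 4·12 = 62°C ✓; longest run = 3 ✓; 3' end CTG has 2 G/C ✓ — passes.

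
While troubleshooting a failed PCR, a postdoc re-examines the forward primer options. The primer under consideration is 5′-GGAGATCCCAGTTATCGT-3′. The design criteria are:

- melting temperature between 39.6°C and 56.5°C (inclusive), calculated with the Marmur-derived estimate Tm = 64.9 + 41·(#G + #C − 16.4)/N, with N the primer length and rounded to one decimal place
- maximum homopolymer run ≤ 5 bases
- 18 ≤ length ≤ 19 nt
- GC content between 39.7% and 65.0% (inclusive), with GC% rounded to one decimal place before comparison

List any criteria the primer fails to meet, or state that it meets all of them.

Base counts: A=4, T=5, G=5, C=4 (length 18).
Tm: Tm = 64.9 + 41·(9 − 16.4)/18 = 48.0°C ✓
homopolymer run: longest run = 3 ✓
length: length 18 ✓
GC content: GC 9/18 = 50.0% ✓

Meets all criteria.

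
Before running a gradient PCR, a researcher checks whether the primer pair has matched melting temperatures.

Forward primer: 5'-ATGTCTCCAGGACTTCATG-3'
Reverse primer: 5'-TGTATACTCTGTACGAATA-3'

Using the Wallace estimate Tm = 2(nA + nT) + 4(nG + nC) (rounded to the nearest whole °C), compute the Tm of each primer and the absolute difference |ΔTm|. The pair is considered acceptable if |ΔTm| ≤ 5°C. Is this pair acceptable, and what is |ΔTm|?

Forward: A=4 T=6 G=4 C=5 → Tm = 2·10 + 4·9 = 56°C.
Reverse: A=6 T=7 G=3 C=3 → Tm = 2·13 + 4·6 = 50°C.
|ΔTm| = |56 − 50| = 6°C, > 5°C.

|ΔTm| = 6°C; the pair is not acceptable.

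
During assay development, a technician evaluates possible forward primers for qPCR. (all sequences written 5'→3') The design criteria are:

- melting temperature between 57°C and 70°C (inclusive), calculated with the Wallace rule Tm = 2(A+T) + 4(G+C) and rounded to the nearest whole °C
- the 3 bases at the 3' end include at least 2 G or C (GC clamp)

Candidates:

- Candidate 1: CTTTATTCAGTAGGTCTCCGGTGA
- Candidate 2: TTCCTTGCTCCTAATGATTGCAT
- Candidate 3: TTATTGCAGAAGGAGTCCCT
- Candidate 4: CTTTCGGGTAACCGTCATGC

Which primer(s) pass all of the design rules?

Candidate 1 (24 nt, A=4 T=9 G=6 C=5): Tm = 2·13 + 4·11 = 70°C ✓; 3' end TGA has 1 G/C, need ≥2 ✗ — fails.
Candidate 2 (23 nt, A=4 T=10 G=3 C=6): Tm = 2·14 + 4·9 = 64°C ✓; 3' end CAT has 1 G/C, need ≥2 ✗ — fails.
Candidate 3 (20 nt, A=5 T=6 G=5 C=4): Tm = 2·11 + 4·9 = 58°C ✓; 3' end CCT has 2 G/C ✓ — passes.
Candidate 4 (20 nt, A=3 T=6 G=5 C=6): Tm = 2·9 + 4·11 = 62°C ✓; 3' end TGC has 2 G/C ✓ — passes.

Candidate 3 and Candidate 4.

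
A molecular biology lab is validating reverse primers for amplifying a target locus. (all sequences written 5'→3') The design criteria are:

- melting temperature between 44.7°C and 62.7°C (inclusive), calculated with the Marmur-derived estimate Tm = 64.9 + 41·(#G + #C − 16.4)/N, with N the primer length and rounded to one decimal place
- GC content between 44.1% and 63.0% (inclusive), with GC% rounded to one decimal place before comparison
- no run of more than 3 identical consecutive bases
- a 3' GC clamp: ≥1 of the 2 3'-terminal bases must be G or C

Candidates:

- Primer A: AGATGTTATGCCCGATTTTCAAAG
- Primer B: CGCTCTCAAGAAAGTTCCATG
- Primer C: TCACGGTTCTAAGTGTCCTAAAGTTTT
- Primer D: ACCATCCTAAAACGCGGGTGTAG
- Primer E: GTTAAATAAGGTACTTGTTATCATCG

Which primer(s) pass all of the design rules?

Primer B only.

Primer A (24 nt, A=7 T=8 G=5 C=4): Tm = 64.9 + 41·(9 − 16.4)/24 = 52.3°C ✓; GC 9/24 = 37.5%, outside 44.1–63.0% ✗; longest run = 4, exceeds 3 ✗; 3' end AG has 1 G/C ✓ — fails.
Primer B (21 nt, A=6 T=5 G=4 C=6): Tm = 64.9 + 41·(10 − 16.4)/21 = 52.4°C ✓; GC 10/21 = 47.6% ✓; longest run = 3 ✓; 3' end TG has 1 G/C ✓ — passes.
Primer C (27 nt, A=6 T=11 G=5 C=5): Tm = 64.9 + 41·(10 − 16.4)/27 = 55.2°C ✓; GC 10/27 = 37.0%, outside 44.1–63.0% ✗; longest run = 4, exceeds 3 ✗; 3' end TT has 0 G/C, need ≥1 ✗ — fails.
Primer D (23 nt, A=7 T=4 G=6 C=6): Tm = 64.9 + 41·(12 − 16.4)/23 = 57.1°C ✓; GC 12/23 = 52.2% ✓; longest run = 4, exceeds 3 ✗; 3' end AG has 1 G/C ✓ — fails.
Primer E (26 nt, A=8 T=10 G=5 C=3): Tm = 64.9 + 41·(8 − 16.4)/26 = 51.7°C ✓; GC 8/26 = 30.8%, outside 44.1–63.0% ✗; longest run = 3 ✓; 3' end CG has 2 G/C ✓ — fails.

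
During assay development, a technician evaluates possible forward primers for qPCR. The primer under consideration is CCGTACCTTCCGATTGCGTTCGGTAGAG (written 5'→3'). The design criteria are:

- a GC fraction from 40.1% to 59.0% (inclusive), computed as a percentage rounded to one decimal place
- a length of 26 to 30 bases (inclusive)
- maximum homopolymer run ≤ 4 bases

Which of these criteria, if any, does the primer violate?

Meets all criteria.

Base counts: A=4, T=8, G=8, C=8 (length 28).
GC content: GC 16/28 = 57.1% ✓
length: length 28 ✓
homopolymer run: longest run = 2 ✓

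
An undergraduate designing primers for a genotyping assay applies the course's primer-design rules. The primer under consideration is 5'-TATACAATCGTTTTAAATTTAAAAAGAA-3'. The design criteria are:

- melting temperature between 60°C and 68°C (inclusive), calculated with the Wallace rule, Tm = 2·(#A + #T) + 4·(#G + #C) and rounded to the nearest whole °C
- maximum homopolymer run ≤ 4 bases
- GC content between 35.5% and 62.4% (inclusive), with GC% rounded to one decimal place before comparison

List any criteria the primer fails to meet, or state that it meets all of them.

Fails: homopolymer run, GC content.

Base counts: A=14, T=10, G=2, C=2 (length 28).
Tm: Tm = 2·24 + 4·4 = 64°C ✓
homopolymer run: longest run = 5, exceeds 4 ✗
GC content: GC 4/28 = 14.3%, outside 35.5–62.4% ✗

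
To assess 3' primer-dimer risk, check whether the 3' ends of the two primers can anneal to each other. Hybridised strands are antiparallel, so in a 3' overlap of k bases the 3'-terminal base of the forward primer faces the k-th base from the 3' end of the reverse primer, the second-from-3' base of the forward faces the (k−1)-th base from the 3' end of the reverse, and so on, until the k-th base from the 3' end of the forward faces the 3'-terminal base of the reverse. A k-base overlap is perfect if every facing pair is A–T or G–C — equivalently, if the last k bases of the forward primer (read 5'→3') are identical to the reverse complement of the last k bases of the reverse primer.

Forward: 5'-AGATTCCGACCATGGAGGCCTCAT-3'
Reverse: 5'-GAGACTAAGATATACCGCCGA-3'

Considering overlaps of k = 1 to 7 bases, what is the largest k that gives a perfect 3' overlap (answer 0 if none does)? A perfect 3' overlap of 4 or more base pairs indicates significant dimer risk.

Last 7 bases (5'→3') — forward …GCCTCAT, reverse …CCGCCGA.
Reverse complement of the reverse primer's last 7 bases: TCGGCGG; its first k bases are the reverse complement of the reverse primer's last k bases, so a perfect k-base overlap needs the forward primer's last k bases to equal them.
Comparing (forward last k vs required): k=1: T vs T ✓; k=2: AT vs TC ✗; k=3: CAT vs TCG ✗; k=4: TCAT vs TCGG ✗; k=5: CTCAT vs TCGGC ✗; k=6: CCTCAT vs TCGGCG ✗; k=7: GCCTCAT vs TCGGCGG ✗.
Only k = 1 is perfect, so the longest perfect 3' overlap is 1.

Longest perfect overlap: 1 complementary base pair; below the dimer-risk threshold (threshold 4).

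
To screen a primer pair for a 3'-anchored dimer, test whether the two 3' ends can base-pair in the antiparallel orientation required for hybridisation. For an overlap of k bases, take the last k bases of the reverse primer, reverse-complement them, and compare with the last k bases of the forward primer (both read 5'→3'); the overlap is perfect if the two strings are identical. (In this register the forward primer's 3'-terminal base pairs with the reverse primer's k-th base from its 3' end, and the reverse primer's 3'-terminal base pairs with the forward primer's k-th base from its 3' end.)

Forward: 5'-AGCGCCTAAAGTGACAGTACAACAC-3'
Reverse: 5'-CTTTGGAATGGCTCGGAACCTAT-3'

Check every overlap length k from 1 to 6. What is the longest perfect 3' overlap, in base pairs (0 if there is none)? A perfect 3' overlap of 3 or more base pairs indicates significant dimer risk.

Last 6 bases (5'→3') — forward …CAACAC, reverse …ACCTAT.
Reverse complement of the reverse primer's last 6 bases: ATAGGT; its first k bases are the reverse complement of the reverse primer's last k bases, so a perfect k-base overlap needs the forward primer's last k bases to equal them.
Comparing (forward last k vs required): k=1: C vs A ✗; k=2: AC vs AT ✗; k=3: CAC vs ATA ✗; k=4: ACAC vs ATAG ✗; k=5: AACAC vs ATAGG ✗; k=6: CAACAC vs ATAGGT ✗.
No overlap length from 1 to 6 is perfect, so the longest perfect 3' overlap is 0.

Longest perfect overlap: 0 complementary base pairs; below the dimer-risk threshold (threshold 3).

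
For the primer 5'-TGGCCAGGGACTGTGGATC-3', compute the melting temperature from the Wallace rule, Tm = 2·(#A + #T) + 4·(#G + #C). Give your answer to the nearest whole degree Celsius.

Base counts: A=3, T=4, G=8, C=4 (length 19).
Tm = 2·(3+4) + 4·(8+4) = 2·7 + 4·12 = 14 + 48 = 62°C.

62°C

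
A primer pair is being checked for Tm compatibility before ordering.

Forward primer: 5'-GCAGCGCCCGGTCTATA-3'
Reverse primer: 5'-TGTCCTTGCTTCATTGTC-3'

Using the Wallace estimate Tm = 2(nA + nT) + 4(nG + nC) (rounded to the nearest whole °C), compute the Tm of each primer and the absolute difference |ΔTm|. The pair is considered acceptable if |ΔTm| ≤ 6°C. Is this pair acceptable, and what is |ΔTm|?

|ΔTm| = 4°C; the pair is acceptable.

Forward: A=3 T=3 G=5 C=6 → Tm = 2·6 + 4·11 = 56°C.
Reverse: A=1 T=9 G=3 C=5 → Tm = 2·10 + 4·8 = 52°C.
|ΔTm| = |56 − 52| = 4°C, ≤ 6°C.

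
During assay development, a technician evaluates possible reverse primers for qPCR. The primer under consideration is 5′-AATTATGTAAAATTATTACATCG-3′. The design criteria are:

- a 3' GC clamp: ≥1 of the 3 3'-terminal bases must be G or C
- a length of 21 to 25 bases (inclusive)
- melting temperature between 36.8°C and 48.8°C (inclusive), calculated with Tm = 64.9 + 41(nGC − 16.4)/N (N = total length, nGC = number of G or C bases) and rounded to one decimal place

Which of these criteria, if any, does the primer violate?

Meets all criteria.

Base counts: A=10, T=9, G=2, C=2 (length 23).
GC clamp: 3' end TCG has 2 G/C ✓
length: length 23 ✓
Tm: Tm = 64.9 + 41·(4 − 16.4)/23 = 42.8°C ✓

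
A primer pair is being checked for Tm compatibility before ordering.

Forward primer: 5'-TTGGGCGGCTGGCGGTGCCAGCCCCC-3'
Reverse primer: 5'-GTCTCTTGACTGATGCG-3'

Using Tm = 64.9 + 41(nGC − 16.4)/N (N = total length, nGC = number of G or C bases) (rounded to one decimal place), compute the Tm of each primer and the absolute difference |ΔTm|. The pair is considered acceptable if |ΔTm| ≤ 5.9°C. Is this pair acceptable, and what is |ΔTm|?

|ΔTm| = 25.1°C; the pair is not acceptable.

Forward: G+C = 21, N = 26 → Tm = 64.9 + 41·(21 − 16.4)/26 = 72.2°C.
Reverse: G+C = 9, N = 17 → Tm = 64.9 + 41·(9 − 16.4)/17 = 47.1°C.
|ΔTm| = |72.2 − 47.1| = 25.1°C, > 5.9°C.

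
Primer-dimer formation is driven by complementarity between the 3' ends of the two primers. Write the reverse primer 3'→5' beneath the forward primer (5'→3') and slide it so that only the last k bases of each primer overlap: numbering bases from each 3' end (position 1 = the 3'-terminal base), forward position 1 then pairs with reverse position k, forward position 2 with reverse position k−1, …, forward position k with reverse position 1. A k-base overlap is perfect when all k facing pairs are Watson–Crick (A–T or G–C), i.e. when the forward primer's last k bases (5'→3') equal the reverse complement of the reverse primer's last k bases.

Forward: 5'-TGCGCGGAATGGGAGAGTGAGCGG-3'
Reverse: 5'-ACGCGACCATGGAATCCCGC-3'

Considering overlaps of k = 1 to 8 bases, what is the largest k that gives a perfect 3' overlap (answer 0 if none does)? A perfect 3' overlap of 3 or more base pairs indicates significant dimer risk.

Longest perfect overlap: 4 complementary base pairs; significant dimer risk (threshold 3).

Last 8 bases (5'→3') — forward …GTGAGCGG, reverse …AATCCCGC.
Reverse complement of the reverse primer's last 8 bases: GCGGGATT; its first k bases are the reverse complement of the reverse primer's last k bases, so a perfect k-base overlap needs the forward primer's last k bases to equal them.
Comparing (forward last k vs required): k=1: G vs G ✓; k=2: GG vs GC ✗; k=3: CGG vs GCG ✗; k=4: GCGG vs GCGG ✓; k=5: AGCGG vs GCGGG ✗; k=6: GAGCGG vs GCGGGA ✗; k=7: TGAGCGG vs GCGGGAT ✗; k=8: GTGAGCGG vs GCGGGATT ✗.
Perfect overlaps at k = 1, 4; the largest is 4.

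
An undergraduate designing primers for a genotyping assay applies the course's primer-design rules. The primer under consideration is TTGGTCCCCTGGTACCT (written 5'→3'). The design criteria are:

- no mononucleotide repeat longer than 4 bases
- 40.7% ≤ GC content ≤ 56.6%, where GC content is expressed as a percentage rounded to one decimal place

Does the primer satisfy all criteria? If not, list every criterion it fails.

Fails: GC content.

Base counts: A=1, T=6, G=4, C=6 (length 17).
homopolymer run: longest run = 4 ✓
GC content: GC 10/17 = 58.8%, outside 40.7–56.6% ✗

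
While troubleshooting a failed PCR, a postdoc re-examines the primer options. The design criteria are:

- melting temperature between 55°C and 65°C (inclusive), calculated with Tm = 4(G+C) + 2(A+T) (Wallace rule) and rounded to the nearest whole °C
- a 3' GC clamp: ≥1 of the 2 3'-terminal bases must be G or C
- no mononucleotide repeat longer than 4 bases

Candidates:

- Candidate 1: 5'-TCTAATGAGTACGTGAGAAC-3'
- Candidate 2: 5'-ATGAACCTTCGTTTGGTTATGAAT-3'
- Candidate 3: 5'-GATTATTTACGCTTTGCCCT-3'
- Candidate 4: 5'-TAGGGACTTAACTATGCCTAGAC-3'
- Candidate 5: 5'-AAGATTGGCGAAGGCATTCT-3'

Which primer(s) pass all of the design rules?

Candidate 1, Candidate 3 and Candidate 5.

Candidate 1 (20 nt, A=7 T=5 G=5 C=3): Tm = 2·12 + 4·8 = 56°C ✓; 3' end AC has 1 G/C ✓; longest run = 2 ✓ — passes.
Candidate 2 (24 nt, A=6 T=10 G=5 C=3): Tm = 2·16 + 4·8 = 64°C ✓; 3' end AT has 0 G/C, need ≥1 ✗; longest run = 3 ✓ — fails.
Candidate 3 (20 nt, A=3 T=9 G=3 C=5): Tm = 2·12 + 4·8 = 56°C ✓; 3' end CT has 1 G/C ✓; longest run = 3 ✓ — passes.
Candidate 4 (23 nt, A=7 T=6 G=5 C=5): Tm = 2·13 + 4·10 = 66°C, outside 55–65°C ✗; 3' end AC has 1 G/C ✓; longest run = 3 ✓ — fails.
Candidate 5 (20 nt, A=6 T=5 G=6 C=3): Tm = 2·11 + 4·9 = 58°C ✓; 3' end CT has 1 G/C ✓; longest run = 2 ✓ — passes.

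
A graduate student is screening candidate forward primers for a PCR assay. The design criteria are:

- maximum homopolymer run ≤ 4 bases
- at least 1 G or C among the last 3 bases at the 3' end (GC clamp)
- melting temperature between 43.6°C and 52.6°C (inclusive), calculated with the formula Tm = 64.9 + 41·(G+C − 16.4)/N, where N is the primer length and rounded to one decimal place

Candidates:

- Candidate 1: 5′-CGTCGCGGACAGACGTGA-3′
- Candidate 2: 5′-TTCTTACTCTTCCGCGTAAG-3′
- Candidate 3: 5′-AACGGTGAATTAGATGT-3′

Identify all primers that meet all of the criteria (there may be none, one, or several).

Candidate 1 (18 nt, A=4 T=2 G=7 C=5): longest run = 2 ✓; 3' end TGA has 1 G/C ✓; Tm = 64.9 + 41·(12 − 16.4)/18 = 54.9°C, outside 43.6–52.6°C ✗ — fails.
Candidate 2 (20 nt, A=3 T=8 G=3 C=6): longest run = 2 ✓; 3' end AAG has 1 G/C ✓; Tm = 64.9 + 41·(9 − 16.4)/20 = 49.7°C ✓ — passes.
Candidate 3 (17 nt, A=6 T=5 G=5 C=1): longest run = 2 ✓; 3' end TGT has 1 G/C ✓; Tm = 64.9 + 41·(6 − 16.4)/17 = 39.8°C, outside 43.6–52.6°C ✗ — fails.

Candidate 2 only.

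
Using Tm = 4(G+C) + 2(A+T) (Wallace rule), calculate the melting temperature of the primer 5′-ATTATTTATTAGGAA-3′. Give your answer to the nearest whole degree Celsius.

34°C

Base counts: A=6, T=7, G=2, C=0 (length 15).
Tm = 2·(6+7) + 4·(2+0) = 2·13 + 4·2 = 26 + 8 = 34°C.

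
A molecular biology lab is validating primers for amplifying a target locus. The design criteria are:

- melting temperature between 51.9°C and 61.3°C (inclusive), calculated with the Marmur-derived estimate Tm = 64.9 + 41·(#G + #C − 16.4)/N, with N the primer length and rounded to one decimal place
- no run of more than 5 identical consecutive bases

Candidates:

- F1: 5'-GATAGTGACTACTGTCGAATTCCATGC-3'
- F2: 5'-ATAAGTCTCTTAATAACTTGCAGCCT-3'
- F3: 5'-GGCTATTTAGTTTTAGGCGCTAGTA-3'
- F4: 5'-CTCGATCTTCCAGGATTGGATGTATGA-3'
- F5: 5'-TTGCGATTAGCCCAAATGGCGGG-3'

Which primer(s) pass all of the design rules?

F1 (27 nt, A=7 T=8 G=6 C=6): Tm = 64.9 + 41·(12 − 16.4)/27 = 58.2°C ✓; longest run = 2 ✓ — passes.
F2 (26 nt, A=8 T=9 G=3 C=6): Tm = 64.9 + 41·(9 − 16.4)/26 = 53.2°C ✓; longest run = 2 ✓ — passes.
F3 (25 nt, A=5 T=10 G=7 C=3): Tm = 64.9 + 41·(10 − 16.4)/25 = 54.4°C ✓; longest run = 4 ✓ — passes.
F4 (27 nt, A=6 T=9 G=7 C=5): Tm = 64.9 + 41·(12 − 16.4)/27 = 58.2°C ✓; longest run = 2 ✓ — passes.
F5 (23 nt, A=5 T=5 G=8 C=5): Tm = 64.9 + 41·(13 − 16.4)/23 = 58.8°C ✓; longest run = 3 ✓ — passes.

F1, F2, F3, F4 and F5.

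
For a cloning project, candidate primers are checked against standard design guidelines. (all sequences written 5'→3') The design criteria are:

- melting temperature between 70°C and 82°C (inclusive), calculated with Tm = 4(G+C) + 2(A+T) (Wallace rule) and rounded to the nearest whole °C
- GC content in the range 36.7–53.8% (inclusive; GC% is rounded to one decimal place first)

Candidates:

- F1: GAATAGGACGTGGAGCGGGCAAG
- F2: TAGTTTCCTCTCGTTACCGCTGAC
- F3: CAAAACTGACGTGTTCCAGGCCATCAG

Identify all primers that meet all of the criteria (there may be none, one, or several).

F1 (23 nt, A=7 T=2 G=11 C=3): Tm = 2·9 + 4·14 = 74°C ✓; GC 14/23 = 60.9%, outside 36.7–53.8% ✗ — fails.
F2 (24 nt, A=3 T=9 G=4 C=8): Tm = 2·12 + 4·12 = 72°C ✓; GC 12/24 = 50.0% ✓ — passes.
F3 (27 nt, A=8 T=5 G=6 C=8): Tm = 2·13 + 4·14 = 82°C ✓; GC 14/27 = 51.9% ✓ — passes.

F2 and F3.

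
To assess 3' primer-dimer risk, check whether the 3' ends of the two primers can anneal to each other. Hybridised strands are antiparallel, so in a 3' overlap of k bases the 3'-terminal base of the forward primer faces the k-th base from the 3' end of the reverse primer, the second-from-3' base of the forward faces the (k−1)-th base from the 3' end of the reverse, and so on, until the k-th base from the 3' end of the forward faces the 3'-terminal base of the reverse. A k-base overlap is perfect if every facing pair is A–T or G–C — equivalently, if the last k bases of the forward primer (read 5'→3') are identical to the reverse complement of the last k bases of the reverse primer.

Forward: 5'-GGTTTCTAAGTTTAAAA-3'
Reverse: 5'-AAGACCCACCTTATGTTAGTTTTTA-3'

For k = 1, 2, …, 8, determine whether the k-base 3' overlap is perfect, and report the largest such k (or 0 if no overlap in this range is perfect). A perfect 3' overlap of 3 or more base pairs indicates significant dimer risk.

Longest perfect overlap: 5 complementary base pairs; significant dimer risk (threshold 3).

Last 8 bases (5'→3') — forward …GTTTAAAA, reverse …AGTTTTTA.
Reverse complement of the reverse primer's last 8 bases: TAAAAACT; its first k bases are the reverse complement of the reverse primer's last k bases, so a perfect k-base overlap needs the forward primer's last k bases to equal them.
Comparing (forward last k vs required): k=1: A vs T ✗; k=2: AA vs TA ✗; k=3: AAA vs TAA ✗; k=4: AAAA vs TAAA ✗; k=5: TAAAA vs TAAAA ✓; k=6: TTAAAA vs TAAAAA ✗; k=7: TTTAAAA vs TAAAAAC ✗; k=8: GTTTAAAA vs TAAAAACT ✗.
Only k = 5 is perfect, so the longest perfect 3' overlap is 5.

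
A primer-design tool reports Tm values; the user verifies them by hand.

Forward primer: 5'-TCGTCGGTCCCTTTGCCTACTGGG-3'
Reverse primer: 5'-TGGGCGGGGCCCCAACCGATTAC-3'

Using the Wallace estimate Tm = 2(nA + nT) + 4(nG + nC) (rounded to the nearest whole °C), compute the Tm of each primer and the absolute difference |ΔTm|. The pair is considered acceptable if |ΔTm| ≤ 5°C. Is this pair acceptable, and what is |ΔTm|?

|ΔTm| = 0°C; the pair is acceptable.

Forward: A=1 T=8 G=7 C=8 → Tm = 2·9 + 4·15 = 78°C.
Reverse: A=4 T=3 G=8 C=8 → Tm = 2·7 + 4·16 = 78°C.
|ΔTm| = |78 − 78| = 0°C, ≤ 5°C.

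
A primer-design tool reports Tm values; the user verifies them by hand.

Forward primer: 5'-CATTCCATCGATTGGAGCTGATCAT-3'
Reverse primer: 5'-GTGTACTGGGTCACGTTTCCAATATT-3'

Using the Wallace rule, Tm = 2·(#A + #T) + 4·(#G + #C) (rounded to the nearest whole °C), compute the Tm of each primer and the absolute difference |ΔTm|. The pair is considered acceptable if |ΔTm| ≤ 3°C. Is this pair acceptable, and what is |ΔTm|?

Forward: A=6 T=8 G=5 C=6 → Tm = 2·14 + 4·11 = 72°C.
Reverse: A=5 T=10 G=6 C=5 → Tm = 2·15 + 4·11 = 74°C.
|ΔTm| = |72 − 74| = 2°C, ≤ 3°C.

|ΔTm| = 2°C; the pair is acceptable.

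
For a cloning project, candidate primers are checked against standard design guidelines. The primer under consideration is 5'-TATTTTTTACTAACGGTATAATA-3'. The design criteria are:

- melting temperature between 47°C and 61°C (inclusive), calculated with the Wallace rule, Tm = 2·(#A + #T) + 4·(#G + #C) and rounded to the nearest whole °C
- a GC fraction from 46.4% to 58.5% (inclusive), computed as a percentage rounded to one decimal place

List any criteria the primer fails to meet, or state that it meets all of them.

Base counts: A=8, T=11, G=2, C=2 (length 23).
Tm: Tm = 2·19 + 4·4 = 54°C ✓
GC content: GC 4/23 = 17.4%, outside 46.4–58.5% ✗

Fails: GC content.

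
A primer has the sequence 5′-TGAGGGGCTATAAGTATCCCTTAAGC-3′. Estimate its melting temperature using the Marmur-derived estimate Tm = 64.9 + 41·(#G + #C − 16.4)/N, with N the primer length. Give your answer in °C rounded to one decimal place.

58.0°C

Base counts: A=7, T=7, G=7, C=5; G+C = 12, N = 26.
Tm = 64.9 + 41·(12 − 16.4)/26 = 64.9 + -180.40/26 = 58.0°C.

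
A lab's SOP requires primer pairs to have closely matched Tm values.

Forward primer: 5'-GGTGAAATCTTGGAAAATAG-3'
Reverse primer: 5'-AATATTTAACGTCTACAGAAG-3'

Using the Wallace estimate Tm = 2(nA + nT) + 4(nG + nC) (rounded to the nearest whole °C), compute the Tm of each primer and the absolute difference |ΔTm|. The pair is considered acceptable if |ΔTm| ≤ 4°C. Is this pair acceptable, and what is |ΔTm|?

Forward: A=8 T=5 G=6 C=1 → Tm = 2·13 + 4·7 = 54°C.
Reverse: A=9 T=6 G=3 C=3 → Tm = 2·15 + 4·6 = 54°C.
|ΔTm| = |54 − 54| = 0°C, ≤ 4°C.

|ΔTm| = 0°C; the pair is acceptable.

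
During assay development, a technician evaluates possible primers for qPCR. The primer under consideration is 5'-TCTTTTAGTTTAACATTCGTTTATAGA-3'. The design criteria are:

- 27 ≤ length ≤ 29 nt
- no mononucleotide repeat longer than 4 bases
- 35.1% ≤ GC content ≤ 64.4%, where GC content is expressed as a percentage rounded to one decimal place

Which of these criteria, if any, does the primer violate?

Base counts: A=7, T=14, G=3, C=3 (length 27).
length: length 27 ✓
homopolymer run: longest run = 4 ✓
GC content: GC 6/27 = 22.2%, outside 35.1–64.4% ✗

Fails: GC content.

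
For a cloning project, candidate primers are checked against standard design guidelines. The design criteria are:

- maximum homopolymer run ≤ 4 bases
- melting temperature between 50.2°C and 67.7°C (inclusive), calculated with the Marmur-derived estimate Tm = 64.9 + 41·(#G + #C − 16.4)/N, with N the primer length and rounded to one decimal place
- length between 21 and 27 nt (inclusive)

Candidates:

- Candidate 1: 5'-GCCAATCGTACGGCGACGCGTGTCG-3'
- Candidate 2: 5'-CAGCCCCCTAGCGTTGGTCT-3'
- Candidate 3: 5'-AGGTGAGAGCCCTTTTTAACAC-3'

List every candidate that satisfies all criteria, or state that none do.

Candidate 1 only.

Candidate 1 (25 nt, A=4 T=4 G=9 C=8): longest run = 2 ✓; Tm = 64.9 + 41·(17 − 16.4)/25 = 65.9°C ✓; length 25 ✓ — passes.
Candidate 2 (20 nt, A=2 T=5 G=5 C=8): longest run = 5, exceeds 4 ✗; Tm = 64.9 + 41·(13 − 16.4)/20 = 57.9°C ✓; length 20, outside 21–27 ✗ — fails.
Candidate 3 (22 nt, A=6 T=6 G=5 C=5): longest run = 5, exceeds 4 ✗; Tm = 64.9 + 41·(10 − 16.4)/22 = 53.0°C ✓; length 22 ✓ — fails.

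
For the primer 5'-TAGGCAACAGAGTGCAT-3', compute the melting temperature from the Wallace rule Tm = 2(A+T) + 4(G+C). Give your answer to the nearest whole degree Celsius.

50°C

Base counts: A=6, T=3, G=5, C=3 (length 17).
Tm = 2·(6+3) + 4·(5+3) = 2·9 + 4·8 = 18 + 32 = 50°C.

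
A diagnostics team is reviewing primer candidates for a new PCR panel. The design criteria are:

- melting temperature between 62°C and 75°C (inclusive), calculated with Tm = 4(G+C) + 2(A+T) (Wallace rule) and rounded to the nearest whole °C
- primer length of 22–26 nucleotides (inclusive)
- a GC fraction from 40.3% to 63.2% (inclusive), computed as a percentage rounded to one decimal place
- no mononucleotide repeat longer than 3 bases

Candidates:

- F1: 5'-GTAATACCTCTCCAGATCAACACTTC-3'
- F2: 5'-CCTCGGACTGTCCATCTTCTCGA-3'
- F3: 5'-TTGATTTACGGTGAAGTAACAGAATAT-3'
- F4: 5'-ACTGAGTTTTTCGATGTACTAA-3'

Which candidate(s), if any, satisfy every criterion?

F1 and F2.

F1 (26 nt, A=8 T=7 G=2 C=9): Tm = 2·15 + 4·11 = 74°C ✓; length 26 ✓; GC 11/26 = 42.3% ✓; longest run = 2 ✓ — passes.
F2 (23 nt, A=3 T=7 G=4 C=9): Tm = 2·10 + 4·13 = 72°C ✓; length 23 ✓; GC 13/23 = 56.5% ✓; longest run = 2 ✓ — passes.
F3 (27 nt, A=10 T=9 G=6 C=2): Tm = 2·19 + 4·8 = 70°C ✓; length 27, outside 22–26 ✗; GC 8/27 = 29.6%, outside 40.3–63.2% ✗; longest run = 3 ✓ — fails.
F4 (22 nt, A=6 T=9 G=4 C=3): Tm = 2·15 + 4·7 = 58°C, outside 62–75°C ✗; length 22 ✓; GC 7/22 = 31.8%, outside 40.3–63.2% ✗; longest run = 5, exceeds 3 ✗ — fails.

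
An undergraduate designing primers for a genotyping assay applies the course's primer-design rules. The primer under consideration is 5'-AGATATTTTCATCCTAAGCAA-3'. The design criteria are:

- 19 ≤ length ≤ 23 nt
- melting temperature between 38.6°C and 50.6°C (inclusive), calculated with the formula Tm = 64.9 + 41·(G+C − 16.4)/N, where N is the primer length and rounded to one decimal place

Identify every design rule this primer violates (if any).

Base counts: A=8, T=7, G=2, C=4 (length 21).
length: length 21 ✓
Tm: Tm = 64.9 + 41·(6 − 16.4)/21 = 44.6°C ✓

Meets all criteria.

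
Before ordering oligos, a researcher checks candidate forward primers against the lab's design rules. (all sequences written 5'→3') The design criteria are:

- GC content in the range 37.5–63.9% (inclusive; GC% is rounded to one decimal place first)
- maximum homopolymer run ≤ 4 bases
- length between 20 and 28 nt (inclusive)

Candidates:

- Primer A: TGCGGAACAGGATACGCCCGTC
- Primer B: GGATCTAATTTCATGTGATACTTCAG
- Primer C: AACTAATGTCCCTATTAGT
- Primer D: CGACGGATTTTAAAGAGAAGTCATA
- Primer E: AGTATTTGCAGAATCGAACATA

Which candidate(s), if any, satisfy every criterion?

Primer A (22 nt, A=5 T=3 G=7 C=7): GC 14/22 = 63.6% ✓; longest run = 3 ✓; length 22 ✓ — passes.
Primer B (26 nt, A=7 T=10 G=5 C=4): GC 9/26 = 34.6%, outside 37.5–63.9% ✗; longest run = 3 ✓; length 26 ✓ — fails.
Primer C (19 nt, A=6 T=7 G=2 C=4): GC 6/19 = 31.6%, outside 37.5–63.9% ✗; longest run = 3 ✓; length 19, outside 20–28 ✗ — fails.
Primer D (25 nt, A=10 T=6 G=6 C=3): GC 9/25 = 36.0%, outside 37.5–63.9% ✗; longest run = 4 ✓; length 25 ✓ — fails.
Primer E (22 nt, A=9 T=6 G=4 C=3): GC 7/22 = 31.8%, outside 37.5–63.9% ✗; longest run = 3 ✓; length 22 ✓ — fails.

Primer A only.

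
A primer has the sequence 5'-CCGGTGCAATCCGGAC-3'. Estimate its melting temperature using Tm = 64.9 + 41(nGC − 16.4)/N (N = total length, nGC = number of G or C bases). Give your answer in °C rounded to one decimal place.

Base counts: A=3, T=2, G=5, C=6; G+C = 11, N = 16.
Tm = 64.9 + 41·(11 − 16.4)/16 = 64.9 + -221.40/16 = 51.1°C.

51.1°C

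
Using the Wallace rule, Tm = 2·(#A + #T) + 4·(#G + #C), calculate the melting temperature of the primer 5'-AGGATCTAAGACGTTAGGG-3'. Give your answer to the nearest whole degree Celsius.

56°C

Base counts: A=6, T=4, G=7, C=2 (length 19).
Tm = 2·(6+4) + 4·(7+2) = 2·10 + 4·9 = 20 + 36 = 56°C.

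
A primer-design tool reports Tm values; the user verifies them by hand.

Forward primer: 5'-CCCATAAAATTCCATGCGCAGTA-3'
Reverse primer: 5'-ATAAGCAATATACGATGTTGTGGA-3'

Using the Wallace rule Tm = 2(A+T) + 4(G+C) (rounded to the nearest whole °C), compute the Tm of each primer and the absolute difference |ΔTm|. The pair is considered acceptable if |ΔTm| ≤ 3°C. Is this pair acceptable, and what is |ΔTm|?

|ΔTm| = 2°C; the pair is acceptable.

Forward: A=8 T=5 G=3 C=7 → Tm = 2·13 + 4·10 = 66°C.
Reverse: A=9 T=7 G=6 C=2 → Tm = 2·16 + 4·8 = 64°C.
|ΔTm| = |66 − 64| = 2°C, ≤ 3°C.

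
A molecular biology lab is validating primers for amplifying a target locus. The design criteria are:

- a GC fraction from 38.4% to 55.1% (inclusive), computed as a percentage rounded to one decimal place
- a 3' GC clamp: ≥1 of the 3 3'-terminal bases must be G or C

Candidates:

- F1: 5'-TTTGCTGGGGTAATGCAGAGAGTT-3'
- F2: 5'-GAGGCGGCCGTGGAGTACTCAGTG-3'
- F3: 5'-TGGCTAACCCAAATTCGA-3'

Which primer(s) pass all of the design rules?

F1 and F3.

F1 (24 nt, A=5 T=8 G=9 C=2): GC 11/24 = 45.8% ✓; 3' end GTT has 1 G/C ✓ — passes.
F2 (24 nt, A=4 T=4 G=11 C=5): GC 16/24 = 66.7%, outside 38.4–55.1% ✗; 3' end GTG has 2 G/C ✓ — fails.
F3 (18 nt, A=6 T=4 G=3 C=5): GC 8/18 = 44.4% ✓; 3' end CGA has 2 G/C ✓ — passes.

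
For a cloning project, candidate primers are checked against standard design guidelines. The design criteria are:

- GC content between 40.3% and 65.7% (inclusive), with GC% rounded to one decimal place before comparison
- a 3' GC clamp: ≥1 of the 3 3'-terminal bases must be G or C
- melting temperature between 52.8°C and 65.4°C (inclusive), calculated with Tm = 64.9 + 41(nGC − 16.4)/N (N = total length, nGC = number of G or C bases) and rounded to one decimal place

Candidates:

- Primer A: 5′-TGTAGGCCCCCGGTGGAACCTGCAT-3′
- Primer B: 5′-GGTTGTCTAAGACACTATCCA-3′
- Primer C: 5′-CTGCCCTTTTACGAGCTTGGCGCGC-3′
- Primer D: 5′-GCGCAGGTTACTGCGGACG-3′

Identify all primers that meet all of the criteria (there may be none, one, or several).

Primer A (25 nt, A=4 T=5 G=8 C=8): GC 16/25 = 64.0% ✓; 3' end CAT has 1 G/C ✓; Tm = 64.9 + 41·(16 − 16.4)/25 = 64.2°C ✓ — passes.
Primer B (21 nt, A=6 T=6 G=4 C=5): GC 9/21 = 42.9% ✓; 3' end CCA has 2 G/C ✓; Tm = 64.9 + 41·(9 − 16.4)/21 = 50.5°C, outside 52.8–65.4°C ✗ — fails.
Primer C (25 nt, A=2 T=7 G=7 C=9): GC 16/25 = 64.0% ✓; 3' end CGC has 3 G/C ✓; Tm = 64.9 + 41·(16 − 16.4)/25 = 64.2°C ✓ — passes.
Primer D (19 nt, A=3 T=3 G=8 C=5): GC 13/19 = 68.4%, outside 40.3–65.7% ✗; 3' end ACG has 2 G/C ✓; Tm = 64.9 + 41·(13 − 16.4)/19 = 57.6°C ✓ — fails.

Primer A and Primer C.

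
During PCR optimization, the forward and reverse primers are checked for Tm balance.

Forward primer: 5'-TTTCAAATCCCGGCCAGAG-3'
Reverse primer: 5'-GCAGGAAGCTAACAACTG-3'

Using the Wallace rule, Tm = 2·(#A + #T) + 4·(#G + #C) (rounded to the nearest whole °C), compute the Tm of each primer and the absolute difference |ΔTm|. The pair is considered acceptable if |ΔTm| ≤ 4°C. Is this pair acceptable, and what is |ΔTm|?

|ΔTm| = 4°C; the pair is acceptable.

Forward: A=5 T=4 G=4 C=6 → Tm = 2·9 + 4·10 = 58°C.
Reverse: A=7 T=2 G=5 C=4 → Tm = 2·9 + 4·9 = 54°C.
|ΔTm| = |58 − 54| = 4°C, ≤ 4°C.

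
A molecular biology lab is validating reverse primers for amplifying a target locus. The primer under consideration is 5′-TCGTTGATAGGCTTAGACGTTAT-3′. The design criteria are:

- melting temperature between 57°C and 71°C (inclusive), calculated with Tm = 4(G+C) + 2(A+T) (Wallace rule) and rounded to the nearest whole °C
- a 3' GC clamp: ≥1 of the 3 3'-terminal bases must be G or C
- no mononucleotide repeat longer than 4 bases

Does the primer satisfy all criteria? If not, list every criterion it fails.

Fails: GC clamp.

Base counts: A=5, T=9, G=6, C=3 (length 23).
Tm: Tm = 2·14 + 4·9 = 64°C ✓
GC clamp: 3' end TAT has 0 G/C, need ≥1 ✗
homopolymer run: longest run = 2 ✓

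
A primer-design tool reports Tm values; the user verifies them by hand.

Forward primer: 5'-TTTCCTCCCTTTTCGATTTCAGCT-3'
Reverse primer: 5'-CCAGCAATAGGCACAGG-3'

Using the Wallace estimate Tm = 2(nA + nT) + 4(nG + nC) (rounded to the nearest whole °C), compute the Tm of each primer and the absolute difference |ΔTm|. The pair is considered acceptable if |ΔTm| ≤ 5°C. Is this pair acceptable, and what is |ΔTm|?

|ΔTm| = 14°C; the pair is not acceptable.

Forward: A=2 T=12 G=2 C=8 → Tm = 2·14 + 4·10 = 68°C.
Reverse: A=6 T=1 G=5 C=5 → Tm = 2·7 + 4·10 = 54°C.
|ΔTm| = |68 − 54| = 14°C, > 5°C.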